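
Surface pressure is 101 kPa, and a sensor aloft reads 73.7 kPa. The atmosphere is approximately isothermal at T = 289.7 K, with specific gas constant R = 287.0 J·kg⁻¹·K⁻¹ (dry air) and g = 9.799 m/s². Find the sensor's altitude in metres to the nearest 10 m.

z ≈ 2670 m

Scale height: H = RT/g = 287.0 × 289.7 / 9.799 = 8484.9 m.
Invert the barometric formula: z = H ln(P₀/P).
P₀/P = 101/73.7 = 1.3704; ln(1.3704) = 0.31510.
z = 8484.9 × 0.31510 = 2673.6 m.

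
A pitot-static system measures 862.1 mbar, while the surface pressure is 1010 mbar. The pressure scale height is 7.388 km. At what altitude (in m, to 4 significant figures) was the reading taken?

Invert the barometric formula: z = H ln(P₀/P).
P₀/P = 1010/862.1 = 1.1716; ln(1.1716) = 0.15837.
z = 7388.0 × 0.15837 = 1170.0 m.

z ≈ 1170 m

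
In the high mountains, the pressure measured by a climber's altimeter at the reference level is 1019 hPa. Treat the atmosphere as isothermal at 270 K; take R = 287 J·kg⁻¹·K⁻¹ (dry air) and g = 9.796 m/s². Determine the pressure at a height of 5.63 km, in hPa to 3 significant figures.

P ≈ 500 hPa

Scale height: H = RT/g = 287 × 270 / 9.796 = 7910.4 m.
Barometric formula: P = P₀ exp(−z/H).
z/H = 5630.0/7910.4 = 0.71172; exp(−0.71172) = 0.49080.
P = 1019 × 0.49080 = 500.13 hPa.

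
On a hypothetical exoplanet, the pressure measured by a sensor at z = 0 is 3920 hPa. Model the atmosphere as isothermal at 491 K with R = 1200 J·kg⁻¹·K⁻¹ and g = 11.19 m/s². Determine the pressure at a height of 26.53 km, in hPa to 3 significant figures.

Scale height: H = RT/g = 1200 × 491 / 11.19 = 52654 m.
Barometric formula: P = P₀ exp(−z/H).
z/H = 26530/52654 = 0.50386; exp(−0.50386) = 0.60419.
P = 3920 × 0.60419 = 2368.4 hPa.

P ≈ 2370 hPa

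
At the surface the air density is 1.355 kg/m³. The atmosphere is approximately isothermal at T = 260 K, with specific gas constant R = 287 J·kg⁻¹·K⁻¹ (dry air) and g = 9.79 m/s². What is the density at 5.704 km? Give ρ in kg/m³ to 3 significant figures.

ρ ≈ 0.641 kg/m³

Scale height: H = RT/g = 287 × 260 / 9.79 = 7622.1 m.
In an isothermal atmosphere, density decays like pressure: ρ = ρ₀ exp(−z/H).
z/H = 5704.0/7622.1 = 0.74835; exp(−0.74835) = 0.47315.
ρ = 1.355 × 0.47315 = 0.64112 kg/m³.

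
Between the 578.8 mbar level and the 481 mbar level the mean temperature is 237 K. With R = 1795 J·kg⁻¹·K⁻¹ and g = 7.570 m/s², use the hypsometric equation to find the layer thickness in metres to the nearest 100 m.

Δz ≈ 10400 m

Hypsometric equation: Δz = (R T̄/g) ln(P₁/P₂).
R T̄/g = 1795 × 237 / 7.570 = 56197 m.
ln(578.8/481) = ln(1.2033) = 0.18507.
Δz = 56197 × 0.18507 = 10400 m.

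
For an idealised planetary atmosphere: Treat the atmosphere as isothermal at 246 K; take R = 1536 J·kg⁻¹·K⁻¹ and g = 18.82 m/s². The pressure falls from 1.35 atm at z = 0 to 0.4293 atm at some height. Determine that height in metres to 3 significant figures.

Scale height: H = RT/g = 1536 × 246 / 18.82 = 20077 m.
Invert the barometric formula: z = H ln(P₀/P).
P₀/P = 1.35/0.4293 = 3.1447; ln(3.1447) = 1.1457.
z = 20077 × 1.1457 = 23002 m.

z ≈ 23000 m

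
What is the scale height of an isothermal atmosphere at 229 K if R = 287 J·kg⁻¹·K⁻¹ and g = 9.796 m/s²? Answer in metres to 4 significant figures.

H ≈ 6709 m

The scale height of an isothermal atmosphere is H = RT/g.
H = 287 × 229 / 9.796 = 65723/9.796 = 6709.2 m.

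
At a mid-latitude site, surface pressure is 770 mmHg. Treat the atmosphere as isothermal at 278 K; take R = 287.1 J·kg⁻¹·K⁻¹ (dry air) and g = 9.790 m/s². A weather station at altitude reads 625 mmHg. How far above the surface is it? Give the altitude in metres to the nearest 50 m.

z ≈ 1700 m

Scale height: H = RT/g = 287.1 × 278 / 9.790 = 8152.6 m.
Invert the barometric formula: z = H ln(P₀/P).
P₀/P = 770/625 = 1.2320; ln(1.2320) = 0.20864.
z = 8152.6 × 0.20864 = 1701.0 m.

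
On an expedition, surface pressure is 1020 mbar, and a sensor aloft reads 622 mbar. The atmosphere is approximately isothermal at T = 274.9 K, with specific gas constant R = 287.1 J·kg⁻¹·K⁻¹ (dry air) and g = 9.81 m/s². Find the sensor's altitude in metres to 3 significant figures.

z ≈ 3980 m

Scale height: H = RT/g = 287.1 × 274.9 / 9.81 = 8045.2 m.
Invert the barometric formula: z = H ln(P₀/P).
P₀/P = 1020/622 = 1.6399; ln(1.6399) = 0.49464.
z = 8045.2 × 0.49464 = 3979.5 m.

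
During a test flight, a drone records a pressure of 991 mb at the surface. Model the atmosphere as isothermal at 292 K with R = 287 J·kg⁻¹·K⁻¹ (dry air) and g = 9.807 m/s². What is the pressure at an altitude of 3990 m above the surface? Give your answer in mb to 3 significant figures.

P ≈ 621 mb

Scale height: H = RT/g = 287 × 292 / 9.807 = 8545.3 m.
Barometric formula: P = P₀ exp(−z/H).
z/H = 3990.0/8545.3 = 0.46692; exp(−0.46692) = 0.62693.
P = 991 × 0.62693 = 621.29 mb.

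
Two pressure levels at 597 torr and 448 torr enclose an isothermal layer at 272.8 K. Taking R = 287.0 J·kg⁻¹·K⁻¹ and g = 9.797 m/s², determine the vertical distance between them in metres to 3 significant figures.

Δz ≈ 2290 m

Hypsometric equation: Δz = (R T̄/g) ln(P₁/P₂).
R T̄/g = 287.0 × 272.8 / 9.797 = 7991.6 m.
ln(597/448) = ln(1.3326) = 0.28713.
Δz = 7991.6 × 0.28713 = 2294.6 m.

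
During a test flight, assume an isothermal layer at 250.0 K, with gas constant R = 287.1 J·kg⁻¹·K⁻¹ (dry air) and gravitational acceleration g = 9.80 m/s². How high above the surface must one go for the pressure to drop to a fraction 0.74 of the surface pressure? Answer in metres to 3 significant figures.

z ≈ 2210 m

Scale height: H = RT/g = 287.1 × 250.0 / 9.80 = 7324.0 m.
Set P/P₀ = exp(−z/H) = 0.74, so z = −H ln(0.74).
−ln(0.74) = 0.30111; z = 7324.0 × 0.30111 = 2205.3 m.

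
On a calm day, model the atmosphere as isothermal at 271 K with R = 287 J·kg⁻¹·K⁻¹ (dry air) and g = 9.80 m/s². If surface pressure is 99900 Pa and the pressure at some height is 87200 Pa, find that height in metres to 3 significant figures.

z ≈ 1080 m

Scale height: H = RT/g = 287 × 271 / 9.80 = 7936.4 m.
Invert the barometric formula: z = H ln(P₀/P).
P₀/P = 99900/87200 = 1.1456; ln(1.1456) = 0.13593.
z = 7936.4 × 0.13593 = 1078.8 m.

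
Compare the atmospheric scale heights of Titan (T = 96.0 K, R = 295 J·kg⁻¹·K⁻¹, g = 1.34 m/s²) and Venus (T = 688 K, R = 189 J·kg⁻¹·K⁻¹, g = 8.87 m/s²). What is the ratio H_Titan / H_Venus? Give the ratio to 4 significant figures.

H_Titan/H_Venus ≈ 1.442

H = RT/g for each body.
H_Titan = 295 × 96.0 / 1.34 = 21134 m.
H_Venus = 189 × 688 / 8.87 = 14660 m.
H_Titan/H_Venus = 21134/14660 = 1.4416.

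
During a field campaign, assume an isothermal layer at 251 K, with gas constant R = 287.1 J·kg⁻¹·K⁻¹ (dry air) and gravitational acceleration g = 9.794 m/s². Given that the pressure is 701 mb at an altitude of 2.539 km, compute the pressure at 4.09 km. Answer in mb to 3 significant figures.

P ≈ 568 mb

Scale height: H = RT/g = 287.1 × 251 / 9.794 = 7357.8 m.
Between two levels, P₂ = P₁ exp(−Δz/H) with Δz = z₂ − z₁.
Δz = 4090.0 − 2539.0 = 1551.0 m; Δz/H = 1551.0/7357.8 = 0.21080.
P₂ = 701 × exp(−0.21080) = 701 × 0.80994 = 567.77 mb.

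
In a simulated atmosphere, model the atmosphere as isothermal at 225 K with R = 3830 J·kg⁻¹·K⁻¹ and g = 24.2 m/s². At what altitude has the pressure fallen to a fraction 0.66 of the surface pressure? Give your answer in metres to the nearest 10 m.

Scale height: H = RT/g = 3830 × 225 / 24.2 = 35610 m.
Set P/P₀ = exp(−z/H) = 0.66, so z = −H ln(0.66).
−ln(0.66) = 0.41552; z = 35610 × 0.41552 = 14797 m.

z ≈ 14800 m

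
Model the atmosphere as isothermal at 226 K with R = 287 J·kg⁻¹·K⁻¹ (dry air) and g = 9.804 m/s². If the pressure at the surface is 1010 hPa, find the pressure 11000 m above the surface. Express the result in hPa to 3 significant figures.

Scale height: H = RT/g = 287 × 226 / 9.804 = 6615.9 m.
Barometric formula: P = P₀ exp(−z/H).
z/H = 11000/6615.9 = 1.6627; exp(−1.6627) = 0.18963.
P = 1010 × 0.18963 = 191.53 hPa.

P ≈ 192 hPa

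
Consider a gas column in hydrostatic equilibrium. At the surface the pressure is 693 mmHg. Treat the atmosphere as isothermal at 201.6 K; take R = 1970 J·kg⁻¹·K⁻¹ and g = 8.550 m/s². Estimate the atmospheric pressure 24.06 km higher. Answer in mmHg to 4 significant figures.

Scale height: H = RT/g = 1970 × 201.6 / 8.550 = 46451 m.
Barometric formula: P = P₀ exp(−z/H).
z/H = 24060/46451 = 0.51797; exp(−0.51797) = 0.59573.
P = 693 × 0.59573 = 412.84 mmHg.

P ≈ 412.8 mmHg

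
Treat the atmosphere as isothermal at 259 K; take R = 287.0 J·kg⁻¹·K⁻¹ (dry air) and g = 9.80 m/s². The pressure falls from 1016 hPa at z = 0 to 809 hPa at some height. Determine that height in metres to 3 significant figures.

z ≈ 1730 m

Scale height: H = RT/g = 287.0 × 259 / 9.80 = 7585.0 m.
Invert the barometric formula: z = H ln(P₀/P).
P₀/P = 1016/809 = 1.2559; ln(1.2559) = 0.22785.
z = 7585.0 × 0.22785 = 1728.2 m.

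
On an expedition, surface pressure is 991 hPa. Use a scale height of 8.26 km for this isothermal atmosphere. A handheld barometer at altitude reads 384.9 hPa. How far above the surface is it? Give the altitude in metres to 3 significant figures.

z ≈ 7810 m

Invert the barometric formula: z = H ln(P₀/P).
P₀/P = 991/384.9 = 2.5747; ln(2.5747) = 0.94573.
z = 8260.0 × 0.94573 = 7811.7 m.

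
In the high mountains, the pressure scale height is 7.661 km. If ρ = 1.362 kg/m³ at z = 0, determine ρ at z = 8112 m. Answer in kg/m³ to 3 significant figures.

In an isothermal atmosphere, density decays like pressure: ρ = ρ₀ exp(−z/H).
z/H = 8112.0/7661.0 = 1.0589; exp(−1.0589) = 0.34684.
ρ = 1.362 × 0.34684 = 0.47240 kg/m³.

ρ ≈ 0.472 kg/m³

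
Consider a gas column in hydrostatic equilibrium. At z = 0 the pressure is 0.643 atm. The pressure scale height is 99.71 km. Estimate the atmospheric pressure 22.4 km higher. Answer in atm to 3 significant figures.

P ≈ 0.514 atm

Barometric formula: P = P₀ exp(−z/H).
z/H = 22400/99710 = 0.22465; exp(−0.22465) = 0.79880.
P = 0.643 × 0.79880 = 0.51363 atm.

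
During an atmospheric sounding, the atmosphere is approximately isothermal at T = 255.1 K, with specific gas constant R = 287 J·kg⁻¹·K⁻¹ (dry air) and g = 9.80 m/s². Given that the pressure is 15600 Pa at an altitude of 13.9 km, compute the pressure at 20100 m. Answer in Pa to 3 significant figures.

Scale height: H = RT/g = 287 × 255.1 / 9.80 = 7470.8 m.
Between two levels, P₂ = P₁ exp(−Δz/H) with Δz = z₂ − z₁.
Δz = 20100 − 13900 = 6200.0 m; Δz/H = 6200.0/7470.8 = 0.82990.
P₂ = 15600 × exp(−0.82990) = 15600 × 0.43609 = 6803.0 Pa.

P ≈ 6800 Pa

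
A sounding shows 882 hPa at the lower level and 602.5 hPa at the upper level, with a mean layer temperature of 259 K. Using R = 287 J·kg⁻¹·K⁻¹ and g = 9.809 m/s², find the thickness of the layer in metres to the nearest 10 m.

Δz ≈ 2890 m

Hypsometric equation: Δz = (R T̄/g) ln(P₁/P₂).
R T̄/g = 287 × 259 / 9.809 = 7578.0 m.
ln(882/602.5) = ln(1.4639) = 0.38110.
Δz = 7578.0 × 0.38110 = 2888.0 m.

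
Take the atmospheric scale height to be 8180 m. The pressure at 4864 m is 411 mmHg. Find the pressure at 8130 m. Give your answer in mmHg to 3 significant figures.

P ≈ 276 mmHg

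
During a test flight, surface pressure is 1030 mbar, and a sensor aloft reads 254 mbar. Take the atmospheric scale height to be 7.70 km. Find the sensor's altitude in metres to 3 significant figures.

z ≈ 10800 m

Invert the barometric formula: z = H ln(P₀/P).
P₀/P = 1030/254 = 4.0551; ln(4.0551) = 1.4000.
z = 7700.0 × 1.4000 = 10780 m.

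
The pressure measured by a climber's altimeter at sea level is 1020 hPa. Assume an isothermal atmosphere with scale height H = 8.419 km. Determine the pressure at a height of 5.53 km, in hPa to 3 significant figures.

Barometric formula: P = P₀ exp(−z/H).
z/H = 5530.0/8419.0 = 0.65685; exp(−0.65685) = 0.51848.
P = 1020 × 0.51848 = 528.85 hPa.

P ≈ 529 hPa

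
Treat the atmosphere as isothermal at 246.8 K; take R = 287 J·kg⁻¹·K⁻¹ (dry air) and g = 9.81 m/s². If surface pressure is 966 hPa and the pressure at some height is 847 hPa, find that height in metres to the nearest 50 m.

z ≈ 950 m

Scale height: H = RT/g = 287 × 246.8 / 9.81 = 7220.3 m.
Invert the barometric formula: z = H ln(P₀/P).
P₀/P = 966/847 = 1.1405; ln(1.1405) = 0.13147.
z = 7220.3 × 0.13147 = 949.25 m.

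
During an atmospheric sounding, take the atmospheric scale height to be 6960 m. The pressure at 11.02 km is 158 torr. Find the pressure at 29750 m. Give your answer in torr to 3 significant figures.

P ≈ 10.7 torr

Between two levels, P₂ = P₁ exp(−Δz/H) with Δz = z₂ − z₁.
Δz = 29750 − 11020 = 18730 m; Δz/H = 18730/6960.0 = 2.6911.
P₂ = 158 × exp(−2.6911) = 158 × 0.067806 = 10.713 torr.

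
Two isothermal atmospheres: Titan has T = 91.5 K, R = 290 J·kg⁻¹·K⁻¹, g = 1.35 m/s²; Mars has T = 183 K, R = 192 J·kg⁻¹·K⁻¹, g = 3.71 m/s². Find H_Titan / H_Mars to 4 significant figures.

H = RT/g for each body.
H_Titan = 290 × 91.5 / 1.35 = 19656 m.
H_Mars = 192 × 183 / 3.71 = 9470.6 m.
H_Titan/H_Mars = 19656/9470.6 = 2.0755.

H_Titan/H_Mars ≈ 2.075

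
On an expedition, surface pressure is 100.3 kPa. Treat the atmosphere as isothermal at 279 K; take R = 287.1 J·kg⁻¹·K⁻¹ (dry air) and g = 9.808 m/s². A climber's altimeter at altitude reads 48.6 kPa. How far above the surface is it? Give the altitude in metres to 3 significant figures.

z ≈ 5920 m

Scale height: H = RT/g = 287.1 × 279 / 9.808 = 8166.9 m.
Invert the barometric formula: z = H ln(P₀/P).
P₀/P = 100.3/48.6 = 2.0638; ln(2.0638) = 0.72455.
z = 8166.9 × 0.72455 = 5917.3 m.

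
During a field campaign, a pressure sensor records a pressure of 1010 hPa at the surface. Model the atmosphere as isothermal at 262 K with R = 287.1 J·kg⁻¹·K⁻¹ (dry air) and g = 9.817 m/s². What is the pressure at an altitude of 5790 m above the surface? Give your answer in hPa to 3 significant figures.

Scale height: H = RT/g = 287.1 × 262 / 9.817 = 7662.2 m.
Barometric formula: P = P₀ exp(−z/H).
z/H = 5790.0/7662.2 = 0.75566; exp(−0.75566) = 0.46970.
P = 1010 × 0.46970 = 474.40 hPa.

P ≈ 474 hPa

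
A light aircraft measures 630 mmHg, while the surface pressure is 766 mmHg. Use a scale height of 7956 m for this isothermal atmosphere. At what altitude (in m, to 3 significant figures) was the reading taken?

Invert the barometric formula: z = H ln(P₀/P).
P₀/P = 766/630 = 1.2159; ln(1.2159) = 0.19548.
z = 7956.0 × 0.19548 = 1555.2 m.

z ≈ 1560 m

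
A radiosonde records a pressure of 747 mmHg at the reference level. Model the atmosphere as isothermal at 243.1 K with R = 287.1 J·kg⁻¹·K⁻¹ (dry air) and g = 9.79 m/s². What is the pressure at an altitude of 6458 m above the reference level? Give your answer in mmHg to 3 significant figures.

Scale height: H = RT/g = 287.1 × 243.1 / 9.79 = 7129.1 m.
Barometric formula: P = P₀ exp(−z/H).
z/H = 6458.0/7129.1 = 0.90586; exp(−0.90586) = 0.40419.
P = 747 × 0.40419 = 301.93 mmHg.

P ≈ 302 mmHg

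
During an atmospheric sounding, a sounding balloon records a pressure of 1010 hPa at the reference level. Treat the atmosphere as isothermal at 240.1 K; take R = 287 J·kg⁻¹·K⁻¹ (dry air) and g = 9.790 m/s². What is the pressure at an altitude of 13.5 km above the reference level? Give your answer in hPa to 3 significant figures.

P ≈ 148 hPa

Scale height: H = RT/g = 287 × 240.1 / 9.790 = 7038.7 m.
Barometric formula: P = P₀ exp(−z/H).
z/H = 13500/7038.7 = 1.9180; exp(−1.9180) = 0.14690.
P = 1010 × 0.14690 = 148.37 hPa.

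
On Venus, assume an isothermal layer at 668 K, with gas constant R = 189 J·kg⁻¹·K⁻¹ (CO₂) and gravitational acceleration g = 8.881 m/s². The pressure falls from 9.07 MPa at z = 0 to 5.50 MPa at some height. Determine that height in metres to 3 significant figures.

Scale height: H = RT/g = 189 × 668 / 8.881 = 14216 m.
Invert the barometric formula: z = H ln(P₀/P).
P₀/P = 9.07/5.50 = 1.6491; ln(1.6491) = 0.50023.
z = 14216 × 0.50023 = 7111.3 m.

z ≈ 7110 m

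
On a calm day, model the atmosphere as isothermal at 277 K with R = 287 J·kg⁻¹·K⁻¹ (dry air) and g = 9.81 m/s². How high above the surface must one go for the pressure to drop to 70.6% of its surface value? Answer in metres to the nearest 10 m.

z ≈ 2820 m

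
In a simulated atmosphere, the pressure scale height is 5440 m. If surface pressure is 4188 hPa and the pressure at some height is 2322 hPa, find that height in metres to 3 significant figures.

z ≈ 3210 m

Invert the barometric formula: z = H ln(P₀/P).
P₀/P = 4188/2322 = 1.8036; ln(1.8036) = 0.58978.
z = 5440.0 × 0.58978 = 3208.4 m.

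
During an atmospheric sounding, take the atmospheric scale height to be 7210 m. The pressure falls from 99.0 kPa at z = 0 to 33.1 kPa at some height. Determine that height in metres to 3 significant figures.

z ≈ 7900 m

Invert the barometric formula: z = H ln(P₀/P).
P₀/P = 99.0/33.1 = 2.9909; ln(2.9909) = 1.0956.
z = 7210.0 × 1.0956 = 7899.3 m.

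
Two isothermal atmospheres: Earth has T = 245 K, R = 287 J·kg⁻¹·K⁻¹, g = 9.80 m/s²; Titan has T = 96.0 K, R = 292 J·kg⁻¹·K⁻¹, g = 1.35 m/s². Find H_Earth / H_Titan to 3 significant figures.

H = RT/g for each body.
H_Earth = 287 × 245 / 9.80 = 7175.0 m.
H_Titan = 292 × 96.0 / 1.35 = 20764 m.
H_Earth/H_Titan = 7175.0/20764 = 0.34555.

H_Earth/H_Titan ≈ 0.346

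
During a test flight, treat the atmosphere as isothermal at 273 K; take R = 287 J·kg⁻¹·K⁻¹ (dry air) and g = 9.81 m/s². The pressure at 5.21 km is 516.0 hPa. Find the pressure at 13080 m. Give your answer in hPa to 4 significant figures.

Scale height: H = RT/g = 287 × 273 / 9.81 = 7986.9 m.
Between two levels, P₂ = P₁ exp(−Δz/H) with Δz = z₂ − z₁.
Δz = 13080 − 5210.0 = 7870.0 m; Δz/H = 7870.0/7986.9 = 0.98536.
P₂ = 516.0 × exp(−0.98536) = 516.0 × 0.37330 = 192.62 hPa.

P ≈ 192.6 hPa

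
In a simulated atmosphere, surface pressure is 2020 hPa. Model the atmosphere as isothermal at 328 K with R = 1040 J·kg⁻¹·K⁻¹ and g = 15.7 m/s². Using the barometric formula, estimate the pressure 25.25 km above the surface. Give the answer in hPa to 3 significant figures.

P ≈ 632 hPa

Scale height: H = RT/g = 1040 × 328 / 15.7 = 21727 m.
Barometric formula: P = P₀ exp(−z/H).
z/H = 25250/21727 = 1.1621; exp(−1.1621) = 0.31283.
P = 2020 × 0.31283 = 631.92 hPa.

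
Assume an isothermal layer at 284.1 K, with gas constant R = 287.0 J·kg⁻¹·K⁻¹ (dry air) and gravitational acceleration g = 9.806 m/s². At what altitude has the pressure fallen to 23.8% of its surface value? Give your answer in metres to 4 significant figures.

z ≈ 11940 m

Scale height: H = RT/g = 287.0 × 284.1 / 9.806 = 8315.0 m.
Set P/P₀ = exp(−z/H) = 0.238, so z = −H ln(0.238).
−ln(0.238) = 1.4355; z = 8315.0 × 1.4355 = 11936 m.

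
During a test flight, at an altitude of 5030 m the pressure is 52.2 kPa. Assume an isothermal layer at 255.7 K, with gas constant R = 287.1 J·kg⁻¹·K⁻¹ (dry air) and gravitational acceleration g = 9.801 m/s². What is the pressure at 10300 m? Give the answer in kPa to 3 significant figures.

Scale height: H = RT/g = 287.1 × 255.7 / 9.801 = 7490.2 m.
Between two levels, P₂ = P₁ exp(−Δz/H) with Δz = z₂ − z₁.
Δz = 10300 − 5030.0 = 5270.0 m; Δz/H = 5270.0/7490.2 = 0.70359.
P₂ = 52.2 × exp(−0.70359) = 52.2 × 0.49481 = 25.829 kPa.

P ≈ 25.8 kPa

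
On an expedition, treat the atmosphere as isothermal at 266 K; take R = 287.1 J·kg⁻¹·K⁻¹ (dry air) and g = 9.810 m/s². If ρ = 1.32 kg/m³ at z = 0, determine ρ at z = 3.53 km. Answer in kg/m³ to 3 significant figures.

Scale height: H = RT/g = 287.1 × 266 / 9.810 = 7784.8 m.
In an isothermal atmosphere, density decays like pressure: ρ = ρ₀ exp(−z/H).
z/H = 3530.0/7784.8 = 0.45345; exp(−0.45345) = 0.63543.
ρ = 1.32 × 0.63543 = 0.83877 kg/m³.

ρ ≈ 0.839 kg/m³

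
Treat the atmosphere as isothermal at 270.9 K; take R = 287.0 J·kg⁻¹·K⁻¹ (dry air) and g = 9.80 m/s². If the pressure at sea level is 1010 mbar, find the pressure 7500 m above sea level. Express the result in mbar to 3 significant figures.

P ≈ 392 mbar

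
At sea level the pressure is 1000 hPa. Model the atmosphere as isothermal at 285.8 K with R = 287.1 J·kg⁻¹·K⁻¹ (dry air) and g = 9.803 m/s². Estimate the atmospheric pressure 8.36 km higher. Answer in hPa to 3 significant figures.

Scale height: H = RT/g = 287.1 × 285.8 / 9.803 = 8370.2 m.
Barometric formula: P = P₀ exp(−z/H).
z/H = 8360.0/8370.2 = 0.99878; exp(−0.99878) = 0.36833.
P = 1000 × 0.36833 = 368.33 hPa.

P ≈ 368 hPa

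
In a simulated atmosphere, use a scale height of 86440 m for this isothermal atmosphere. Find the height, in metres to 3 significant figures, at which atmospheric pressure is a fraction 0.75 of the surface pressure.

z ≈ 24900 m

Set P/P₀ = exp(−z/H) = 0.75, so z = −H ln(0.75).
−ln(0.75) = 0.28768; z = 86440 × 0.28768 = 24867 m.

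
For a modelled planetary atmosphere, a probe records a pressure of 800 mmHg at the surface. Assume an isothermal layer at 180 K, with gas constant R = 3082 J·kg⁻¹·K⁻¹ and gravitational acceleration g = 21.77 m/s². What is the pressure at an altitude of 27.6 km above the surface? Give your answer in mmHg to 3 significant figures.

Scale height: H = RT/g = 3082 × 180 / 21.77 = 25483 m.
Barometric formula: P = P₀ exp(−z/H).
z/H = 27600/25483 = 1.0831; exp(−1.0831) = 0.33854.
P = 800 × 0.33854 = 270.83 mmHg.

P ≈ 271 mmHg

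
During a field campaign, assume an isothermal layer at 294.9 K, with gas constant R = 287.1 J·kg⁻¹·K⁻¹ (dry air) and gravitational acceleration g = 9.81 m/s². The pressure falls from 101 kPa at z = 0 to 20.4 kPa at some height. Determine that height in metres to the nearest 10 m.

Scale height: H = RT/g = 287.1 × 294.9 / 9.81 = 8630.6 m.
Invert the barometric formula: z = H ln(P₀/P).
P₀/P = 101/20.4 = 4.9510; ln(4.9510) = 1.5996.
z = 8630.6 × 1.5996 = 13806 m.

z ≈ 13810 m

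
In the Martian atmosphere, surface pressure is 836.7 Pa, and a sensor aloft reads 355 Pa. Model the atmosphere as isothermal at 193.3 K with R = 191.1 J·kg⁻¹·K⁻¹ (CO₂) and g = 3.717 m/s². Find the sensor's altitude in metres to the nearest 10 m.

Scale height: H = RT/g = 191.1 × 193.3 / 3.717 = 9938.0 m.
Invert the barometric formula: z = H ln(P₀/P).
P₀/P = 836.7/355 = 2.3569; ln(2.3569) = 0.85735.
z = 9938.0 × 0.85735 = 8520.3 m.

z ≈ 8520 m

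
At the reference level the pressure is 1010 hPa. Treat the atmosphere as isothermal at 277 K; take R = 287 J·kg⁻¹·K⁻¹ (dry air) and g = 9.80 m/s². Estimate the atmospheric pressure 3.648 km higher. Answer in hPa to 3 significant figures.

P ≈ 644 hPa

Scale height: H = RT/g = 287 × 277 / 9.80 = 8112.1 m.
Barometric formula: P = P₀ exp(−z/H).
z/H = 3648.0/8112.1 = 0.44970; exp(−0.44970) = 0.63782.
P = 1010 × 0.63782 = 644.20 hPa.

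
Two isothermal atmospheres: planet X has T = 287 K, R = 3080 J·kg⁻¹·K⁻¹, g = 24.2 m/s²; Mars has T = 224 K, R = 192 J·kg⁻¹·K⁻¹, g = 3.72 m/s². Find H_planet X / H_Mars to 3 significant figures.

H_planet X/H_Mars ≈ 3.16

H = RT/g for each body.
H_planet X = 3080 × 287 / 24.2 = 36527 m.
H_Mars = 192 × 224 / 3.72 = 11561 m.
H_planet X/H_Mars = 36527/11561 = 3.1595.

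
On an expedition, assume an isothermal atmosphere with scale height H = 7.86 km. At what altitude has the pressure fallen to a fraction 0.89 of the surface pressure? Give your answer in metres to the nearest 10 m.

z ≈ 920 m

Set P/P₀ = exp(−z/H) = 0.89, so z = −H ln(0.89).
−ln(0.89) = 0.11653; z = 7860.0 × 0.11653 = 915.93 m.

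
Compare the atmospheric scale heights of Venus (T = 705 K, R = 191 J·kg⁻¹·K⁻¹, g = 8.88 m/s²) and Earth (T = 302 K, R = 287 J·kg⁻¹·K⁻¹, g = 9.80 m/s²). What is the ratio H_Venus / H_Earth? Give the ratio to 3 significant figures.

H = RT/g for each body.
H_Venus = 191 × 705 / 8.88 = 15164 m.
H_Earth = 287 × 302 / 9.80 = 8844.3 m.
H_Venus/H_Earth = 15164/8844.3 = 1.7146.

H_Venus/H_Earth ≈ 1.71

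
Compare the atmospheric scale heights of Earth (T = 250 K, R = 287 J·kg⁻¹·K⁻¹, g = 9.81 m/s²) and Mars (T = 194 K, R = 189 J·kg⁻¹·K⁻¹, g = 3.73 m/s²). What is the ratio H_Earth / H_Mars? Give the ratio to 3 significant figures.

H = RT/g for each body.
H_Earth = 287 × 250 / 9.81 = 7314.0 m.
H_Mars = 189 × 194 / 3.73 = 9830.0 m.
H_Earth/H_Mars = 7314.0/9830.0 = 0.74405.

H_Earth/H_Mars ≈ 0.744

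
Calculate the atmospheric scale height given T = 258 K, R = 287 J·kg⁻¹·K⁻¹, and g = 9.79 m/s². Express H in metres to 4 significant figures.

The scale height of an isothermal atmosphere is H = RT/g.
H = 287 × 258 / 9.79 = 74046/9.79 = 7563.4 m.

H ≈ 7563 m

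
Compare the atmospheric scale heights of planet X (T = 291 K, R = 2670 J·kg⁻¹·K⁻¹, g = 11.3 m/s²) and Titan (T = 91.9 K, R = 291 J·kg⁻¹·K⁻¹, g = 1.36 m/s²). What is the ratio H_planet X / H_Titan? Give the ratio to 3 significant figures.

H = RT/g for each body.
H_planet X = 2670 × 291 / 11.3 = 68758 m.
H_Titan = 291 × 91.9 / 1.36 = 19664 m.
H_planet X/H_Titan = 68758/19664 = 3.4966.

H_planet X/H_Titan ≈ 3.50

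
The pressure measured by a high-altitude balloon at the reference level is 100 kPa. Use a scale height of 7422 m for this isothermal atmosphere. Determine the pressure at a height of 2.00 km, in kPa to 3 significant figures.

P ≈ 76.4 kPa

Barometric formula: P = P₀ exp(−z/H).
z/H = 2000.0/7422.0 = 0.26947; exp(−0.26947) = 0.76378.
P = 100 × 0.76378 = 76.378 kPa.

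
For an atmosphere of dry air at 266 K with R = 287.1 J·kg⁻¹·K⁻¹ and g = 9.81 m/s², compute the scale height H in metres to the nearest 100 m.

H ≈ 7800 m

The scale height of an isothermal atmosphere is H = RT/g.
H = 287.1 × 266 / 9.81 = 76369/9.81 = 7784.8 m.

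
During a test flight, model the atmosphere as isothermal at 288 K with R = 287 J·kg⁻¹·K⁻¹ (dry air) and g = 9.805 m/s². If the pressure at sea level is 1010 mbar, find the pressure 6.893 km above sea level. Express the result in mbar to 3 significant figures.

Scale height: H = RT/g = 287 × 288 / 9.805 = 8430.0 m.
Barometric formula: P = P₀ exp(−z/H).
z/H = 6893.0/8430.0 = 0.81767; exp(−0.81767) = 0.44146.
P = 1010 × 0.44146 = 445.87 mbar.

P ≈ 446 mbar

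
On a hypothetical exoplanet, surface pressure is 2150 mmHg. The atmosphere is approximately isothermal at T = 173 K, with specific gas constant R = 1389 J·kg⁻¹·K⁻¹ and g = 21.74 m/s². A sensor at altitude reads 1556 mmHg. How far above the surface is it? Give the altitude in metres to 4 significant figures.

Scale height: H = RT/g = 1389 × 173 / 21.74 = 11053 m.
Invert the barometric formula: z = H ln(P₀/P).
P₀/P = 2150/1556 = 1.3817; ln(1.3817) = 0.32331.
z = 11053 × 0.32331 = 3573.5 m.

z ≈ 3574 m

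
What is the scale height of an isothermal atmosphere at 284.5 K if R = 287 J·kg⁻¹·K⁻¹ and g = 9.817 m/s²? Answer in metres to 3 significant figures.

The scale height of an isothermal atmosphere is H = RT/g.
H = 287 × 284.5 / 9.817 = 81652/9.817 = 8317.4 m.

H ≈ 8320 m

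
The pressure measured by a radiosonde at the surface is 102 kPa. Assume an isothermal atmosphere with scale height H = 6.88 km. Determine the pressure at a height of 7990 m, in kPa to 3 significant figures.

P ≈ 31.9 kPa

Barometric formula: P = P₀ exp(−z/H).
z/H = 7990.0/6880.0 = 1.1613; exp(−1.1613) = 0.31308.
P = 102 × 0.31308 = 31.934 kPa.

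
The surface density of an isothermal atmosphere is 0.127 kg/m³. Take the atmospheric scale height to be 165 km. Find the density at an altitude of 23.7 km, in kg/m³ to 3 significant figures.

ρ ≈ 0.110 kg/m³

In an isothermal atmosphere, density decays like pressure: ρ = ρ₀ exp(−z/H).
z/H = 23700/165000 = 0.14364; exp(−0.14364) = 0.86620.
ρ = 0.127 × 0.86620 = 0.11001 kg/m³.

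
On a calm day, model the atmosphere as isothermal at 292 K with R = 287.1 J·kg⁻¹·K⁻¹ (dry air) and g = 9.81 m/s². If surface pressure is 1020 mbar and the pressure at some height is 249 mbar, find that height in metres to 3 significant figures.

z ≈ 12100 m

Scale height: H = RT/g = 287.1 × 292 / 9.81 = 8545.7 m.
Invert the barometric formula: z = H ln(P₀/P).
P₀/P = 1020/249 = 4.0964; ln(4.0964) = 1.4101.
z = 8545.7 × 1.4101 = 12050 m.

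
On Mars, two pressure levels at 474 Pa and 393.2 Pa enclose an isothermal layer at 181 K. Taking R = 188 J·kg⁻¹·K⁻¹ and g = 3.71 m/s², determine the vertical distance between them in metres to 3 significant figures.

Hypsometric equation: Δz = (R T̄/g) ln(P₁/P₂).
R T̄/g = 188 × 181 / 3.71 = 9172.0 m.
ln(474/393.2) = ln(1.2055) = 0.18689.
Δz = 9172.0 × 0.18689 = 1714.2 m.

Δz ≈ 1710 m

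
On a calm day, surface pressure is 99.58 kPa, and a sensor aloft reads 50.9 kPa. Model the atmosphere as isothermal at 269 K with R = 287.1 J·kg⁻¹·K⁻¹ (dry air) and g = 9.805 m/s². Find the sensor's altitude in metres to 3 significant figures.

z ≈ 5290 m

Scale height: H = RT/g = 287.1 × 269 / 9.805 = 7876.6 m.
Invert the barometric formula: z = H ln(P₀/P).
P₀/P = 99.58/50.9 = 1.9564; ln(1.9564) = 0.67111.
z = 7876.6 × 0.67111 = 5286.1 m.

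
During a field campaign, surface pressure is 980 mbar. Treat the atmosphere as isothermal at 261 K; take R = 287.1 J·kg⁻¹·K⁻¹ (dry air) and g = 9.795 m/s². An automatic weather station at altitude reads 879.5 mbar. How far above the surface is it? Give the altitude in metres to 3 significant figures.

z ≈ 828 m

Scale height: H = RT/g = 287.1 × 261 / 9.795 = 7650.1 m.
Invert the barometric formula: z = H ln(P₀/P).
P₀/P = 980/879.5 = 1.1143; ln(1.1143) = 0.10823.
z = 7650.1 × 0.10823 = 827.97 m.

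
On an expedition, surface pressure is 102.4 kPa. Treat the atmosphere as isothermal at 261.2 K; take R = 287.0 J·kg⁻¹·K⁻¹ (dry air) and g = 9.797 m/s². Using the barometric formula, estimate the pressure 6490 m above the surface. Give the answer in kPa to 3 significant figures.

P ≈ 43.8 kPa

Scale height: H = RT/g = 287.0 × 261.2 / 9.797 = 7651.8 m.
Barometric formula: P = P₀ exp(−z/H).
z/H = 6490.0/7651.8 = 0.84817; exp(−0.84817) = 0.42820.
P = 102.4 × 0.42820 = 43.848 kPa.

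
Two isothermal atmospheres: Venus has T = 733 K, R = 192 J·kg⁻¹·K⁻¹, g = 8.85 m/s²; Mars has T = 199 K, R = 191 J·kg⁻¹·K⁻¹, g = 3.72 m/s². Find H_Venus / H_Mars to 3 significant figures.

H_Venus/H_Mars ≈ 1.56

H = RT/g for each body.
H_Venus = 192 × 733 / 8.85 = 15902 m.
H_Mars = 191 × 199 / 3.72 = 10217 m.
H_Venus/H_Mars = 15902/10217 = 1.5564.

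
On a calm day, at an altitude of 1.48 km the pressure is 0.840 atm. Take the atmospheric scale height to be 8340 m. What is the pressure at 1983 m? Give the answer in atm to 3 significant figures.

P ≈ 0.791 atm

Between two levels, P₂ = P₁ exp(−Δz/H) with Δz = z₂ − z₁.
Δz = 1983.0 − 1480.0 = 503.00 m; Δz/H = 503.00/8340.0 = 0.060312.
P₂ = 0.840 × exp(−0.060312) = 0.840 × 0.94147 = 0.79083 atm.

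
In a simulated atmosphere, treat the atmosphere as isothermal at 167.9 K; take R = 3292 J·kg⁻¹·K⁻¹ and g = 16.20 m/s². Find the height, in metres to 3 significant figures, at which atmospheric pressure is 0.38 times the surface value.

Scale height: H = RT/g = 3292 × 167.9 / 16.20 = 34119 m.
Set P/P₀ = exp(−z/H) = 0.38, so z = −H ln(0.38).
−ln(0.38) = 0.96758; z = 34119 × 0.96758 = 33013 m.

z ≈ 33000 m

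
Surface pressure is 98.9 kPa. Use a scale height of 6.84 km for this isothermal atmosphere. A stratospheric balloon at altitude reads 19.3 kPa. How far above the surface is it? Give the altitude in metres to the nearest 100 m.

Invert the barometric formula: z = H ln(P₀/P).
P₀/P = 98.9/19.3 = 5.1244; ln(5.1244) = 1.6340.
z = 6840.0 × 1.6340 = 11177 m.

z ≈ 11200 m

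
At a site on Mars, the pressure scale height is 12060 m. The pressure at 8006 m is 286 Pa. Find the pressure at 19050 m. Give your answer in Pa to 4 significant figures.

Between two levels, P₂ = P₁ exp(−Δz/H) with Δz = z₂ − z₁.
Δz = 19050 − 8006.0 = 11044 m; Δz/H = 11044/12060 = 0.91575.
P₂ = 286 × exp(−0.91575) = 286 × 0.40022 = 114.46 Pa.

P ≈ 114.5 Pa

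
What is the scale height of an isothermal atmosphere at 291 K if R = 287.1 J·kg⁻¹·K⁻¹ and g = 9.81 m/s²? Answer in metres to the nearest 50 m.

The scale height of an isothermal atmosphere is H = RT/g.
H = 287.1 × 291 / 9.81 = 83546/9.81 = 8516.4 m.

H ≈ 8500 m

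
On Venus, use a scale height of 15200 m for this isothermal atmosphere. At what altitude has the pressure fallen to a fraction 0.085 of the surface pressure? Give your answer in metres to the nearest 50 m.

Set P/P₀ = exp(−z/H) = 0.085, so z = −H ln(0.085).
−ln(0.085) = 2.4651; z = 15200 × 2.4651 = 37470 m.

z ≈ 37450 m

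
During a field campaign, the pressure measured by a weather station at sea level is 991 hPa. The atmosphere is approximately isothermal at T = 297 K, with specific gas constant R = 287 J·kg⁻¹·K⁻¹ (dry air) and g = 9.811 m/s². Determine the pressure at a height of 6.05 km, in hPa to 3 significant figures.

Scale height: H = RT/g = 287 × 297 / 9.811 = 8688.1 m.
Barometric formula: P = P₀ exp(−z/H).
z/H = 6050.0/8688.1 = 0.69635; exp(−0.69635) = 0.49840.
P = 991 × 0.49840 = 493.91 hPa.

P ≈ 494 hPa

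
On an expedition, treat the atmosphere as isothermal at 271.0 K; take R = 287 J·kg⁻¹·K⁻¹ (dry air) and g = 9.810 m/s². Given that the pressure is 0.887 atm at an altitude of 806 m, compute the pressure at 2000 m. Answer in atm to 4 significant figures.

P ≈ 0.7630 atm

Scale height: H = RT/g = 287 × 271.0 / 9.810 = 7928.3 m.
Between two levels, P₂ = P₁ exp(−Δz/H) with Δz = z₂ − z₁.
Δz = 2000.0 − 806.00 = 1194.0 m; Δz/H = 1194.0/7928.3 = 0.15060.
P₂ = 0.887 × exp(−0.15060) = 0.887 × 0.86019 = 0.76299 atm.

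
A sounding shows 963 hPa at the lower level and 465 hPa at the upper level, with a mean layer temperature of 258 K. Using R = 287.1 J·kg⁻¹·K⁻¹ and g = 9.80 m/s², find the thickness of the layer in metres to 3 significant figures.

Hypsometric equation: Δz = (R T̄/g) ln(P₁/P₂).
R T̄/g = 287.1 × 258 / 9.80 = 7558.3 m.
ln(963/465) = ln(2.0710) = 0.72803.
Δz = 7558.3 × 0.72803 = 5502.7 m.

Δz ≈ 5500 m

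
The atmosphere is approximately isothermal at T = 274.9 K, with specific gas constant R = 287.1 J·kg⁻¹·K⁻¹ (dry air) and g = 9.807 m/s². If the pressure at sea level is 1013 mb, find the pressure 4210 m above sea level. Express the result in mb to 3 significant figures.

P ≈ 600 mb

Scale height: H = RT/g = 287.1 × 274.9 / 9.807 = 8047.7 m.
Barometric formula: P = P₀ exp(−z/H).
z/H = 4210.0/8047.7 = 0.52313; exp(−0.52313) = 0.59266.
P = 1013 × 0.59266 = 600.36 mb.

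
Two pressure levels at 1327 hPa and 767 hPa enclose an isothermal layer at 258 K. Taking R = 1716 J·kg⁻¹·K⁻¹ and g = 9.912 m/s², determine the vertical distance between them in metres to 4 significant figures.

Hypsometric equation: Δz = (R T̄/g) ln(P₁/P₂).
R T̄/g = 1716 × 258 / 9.912 = 44666 m.
ln(1327/767) = ln(1.7301) = 0.54818.
Δz = 44666 × 0.54818 = 24485 m.

Δz ≈ 24490 m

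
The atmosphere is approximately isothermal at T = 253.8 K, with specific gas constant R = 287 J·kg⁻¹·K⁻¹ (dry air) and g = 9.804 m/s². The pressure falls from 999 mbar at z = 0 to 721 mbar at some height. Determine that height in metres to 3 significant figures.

Scale height: H = RT/g = 287 × 253.8 / 9.804 = 7429.7 m.
Invert the barometric formula: z = H ln(P₀/P).
P₀/P = 999/721 = 1.3856; ln(1.3856) = 0.32613.
z = 7429.7 × 0.32613 = 2423.0 m.

z ≈ 2420 m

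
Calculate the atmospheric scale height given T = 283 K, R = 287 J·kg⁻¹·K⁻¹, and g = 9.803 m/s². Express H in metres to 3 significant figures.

H ≈ 8290 m

The scale height of an isothermal atmosphere is H = RT/g.
H = 287 × 283 / 9.803 = 81221/9.803 = 8285.3 m.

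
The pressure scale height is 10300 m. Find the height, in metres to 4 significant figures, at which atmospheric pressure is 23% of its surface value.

z ≈ 15140 m

Set P/P₀ = exp(−z/H) = 0.23, so z = −H ln(0.23).
−ln(0.23) = 1.4697; z = 10300 × 1.4697 = 15138 m.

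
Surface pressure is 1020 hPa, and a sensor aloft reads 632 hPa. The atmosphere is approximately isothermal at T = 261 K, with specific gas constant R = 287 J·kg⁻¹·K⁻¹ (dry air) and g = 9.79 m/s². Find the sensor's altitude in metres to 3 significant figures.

Scale height: H = RT/g = 287 × 261 / 9.79 = 7651.4 m.
Invert the barometric formula: z = H ln(P₀/P).
P₀/P = 1020/632 = 1.6139; ln(1.6139) = 0.47865.
z = 7651.4 × 0.47865 = 3662.3 m.

z ≈ 3660 m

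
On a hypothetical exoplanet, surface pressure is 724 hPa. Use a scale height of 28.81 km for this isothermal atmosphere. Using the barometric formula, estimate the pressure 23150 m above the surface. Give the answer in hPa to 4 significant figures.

Barometric formula: P = P₀ exp(−z/H).
z/H = 23150/28810 = 0.80354; exp(−0.80354) = 0.44774.
P = 724 × 0.44774 = 324.16 hPa.

P ≈ 324.2 hPa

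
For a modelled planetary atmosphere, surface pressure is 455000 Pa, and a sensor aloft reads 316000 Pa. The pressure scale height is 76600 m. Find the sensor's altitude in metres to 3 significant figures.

Invert the barometric formula: z = H ln(P₀/P).
P₀/P = 455000/316000 = 1.4399; ln(1.4399) = 0.36457.
z = 76600 × 0.36457 = 27926 m.

z ≈ 27900 m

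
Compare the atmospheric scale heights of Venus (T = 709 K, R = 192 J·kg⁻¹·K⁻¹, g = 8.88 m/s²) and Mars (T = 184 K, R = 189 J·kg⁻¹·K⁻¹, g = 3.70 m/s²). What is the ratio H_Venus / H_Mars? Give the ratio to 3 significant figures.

H_Venus/H_Mars ≈ 1.63

H = RT/g for each body.
H_Venus = 192 × 709 / 8.88 = 15330 m.
H_Mars = 189 × 184 / 3.70 = 9398.9 m.
H_Venus/H_Mars = 15330/9398.9 = 1.6310.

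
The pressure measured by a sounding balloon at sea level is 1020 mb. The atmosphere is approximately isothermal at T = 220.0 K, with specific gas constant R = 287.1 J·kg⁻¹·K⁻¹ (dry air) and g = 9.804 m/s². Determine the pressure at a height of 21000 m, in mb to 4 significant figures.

P ≈ 39.17 mb

Scale height: H = RT/g = 287.1 × 220.0 / 9.804 = 6442.5 m.
Barometric formula: P = P₀ exp(−z/H).
z/H = 21000/6442.5 = 3.2596; exp(−3.2596) = 0.038404.
P = 1020 × 0.038404 = 39.172 mb.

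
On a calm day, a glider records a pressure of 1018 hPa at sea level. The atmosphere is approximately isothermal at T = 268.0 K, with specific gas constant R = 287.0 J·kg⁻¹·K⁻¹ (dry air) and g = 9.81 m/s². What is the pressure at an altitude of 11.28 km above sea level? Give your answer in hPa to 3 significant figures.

P ≈ 242 hPa

Scale height: H = RT/g = 287.0 × 268.0 / 9.81 = 7840.6 m.
Barometric formula: P = P₀ exp(−z/H).
z/H = 11280/7840.6 = 1.4387; exp(−1.4387) = 0.23724.
P = 1018 × 0.23724 = 241.51 hPa.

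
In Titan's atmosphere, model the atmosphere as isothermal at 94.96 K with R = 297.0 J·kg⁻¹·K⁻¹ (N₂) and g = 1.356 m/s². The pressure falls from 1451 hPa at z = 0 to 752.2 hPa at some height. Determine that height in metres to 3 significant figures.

Scale height: H = RT/g = 297.0 × 94.96 / 1.356 = 20799 m.
Invert the barometric formula: z = H ln(P₀/P).
P₀/P = 1451/752.2 = 1.9290; ln(1.9290) = 0.65700.
z = 20799 × 0.65700 = 13665 m.

z ≈ 13700 m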